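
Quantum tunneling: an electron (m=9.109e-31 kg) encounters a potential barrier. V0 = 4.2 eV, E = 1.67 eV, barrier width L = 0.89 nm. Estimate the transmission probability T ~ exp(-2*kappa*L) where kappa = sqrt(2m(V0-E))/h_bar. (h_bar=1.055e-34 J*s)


V0 - E = 2.53 eV = 4.0531e-19 J
kappa = sqrt(2 * m * (V0-E)) / h_bar
= sqrt(2 * 9.109e-31 * 4.0531e-19) / 1.055e-34
= 8.1450e+09 /m
2*kappa*L = 2 * 8.1450e+09 * 0.89e-9
= 14.498
T = exp(-14.498) = 5.053352e-07

5.053352e-07


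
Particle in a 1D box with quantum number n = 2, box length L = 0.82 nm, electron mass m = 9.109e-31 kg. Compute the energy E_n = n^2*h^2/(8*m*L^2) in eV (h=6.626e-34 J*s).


E = n^2 * h^2 / (8 * m * L^2)
= 2^2 * (6.626e-34)^2 / (8 * 9.109e-31 * (0.82e-9)^2)
= 4 * 4.3904e-67 / (8 * 9.109e-31 * 6.7240e-19)
= 3.5841e-19 J
= 2.2372 eV

2.2372


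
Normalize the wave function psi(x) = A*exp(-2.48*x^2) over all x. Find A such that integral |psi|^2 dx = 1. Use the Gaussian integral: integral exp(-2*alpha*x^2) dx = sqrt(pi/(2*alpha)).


integral |psi|^2 dx = A^2 * sqrt(pi/(2*alpha)) = 1
A^2 = sqrt(2*alpha/pi)
= sqrt(2 * 2.48 / pi)
= 1.25651
A = sqrt(1.25651)
= 1.1209

1.1209


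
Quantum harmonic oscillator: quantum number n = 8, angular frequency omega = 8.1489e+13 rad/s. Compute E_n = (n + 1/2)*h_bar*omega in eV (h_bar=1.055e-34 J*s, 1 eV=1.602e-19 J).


E = (n + 1/2) * h_bar * omega
= (8 + 0.5) * 1.055e-34 * 8.1489e+13
= 8.5 * 8.5971e-21
= 7.3075e-20 J
= 0.4562 eV

0.4562


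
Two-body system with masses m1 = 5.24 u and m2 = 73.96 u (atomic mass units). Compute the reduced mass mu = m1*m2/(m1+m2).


mu = m1 * m2 / (m1 + m2)
= 5.24 * 73.96 / (5.24 + 73.96)
= 387.5504 / 79.2
= 4.8933 u

4.8933


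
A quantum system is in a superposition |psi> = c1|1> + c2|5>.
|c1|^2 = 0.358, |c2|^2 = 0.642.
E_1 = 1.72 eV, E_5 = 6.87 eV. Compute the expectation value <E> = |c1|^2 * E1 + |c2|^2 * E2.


<E> = |c1|^2 * E1 + |c2|^2 * E2
= 0.358 * 1.72 + 0.642 * 6.87
= 0.6158 + 4.4105
= 5.0263 eV

5.0263


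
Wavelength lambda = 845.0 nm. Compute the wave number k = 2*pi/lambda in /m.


k = 2 * pi / lambda
= 6.2832 / (845.0e-9)
= 6.2832 / 8.4500e-07
= 7.4357e+06 /m

7.4357e+06


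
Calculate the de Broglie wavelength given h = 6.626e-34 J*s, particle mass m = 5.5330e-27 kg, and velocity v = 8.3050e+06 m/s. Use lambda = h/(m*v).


lambda = h / (m * v)
= 6.626e-34 / (5.5330e-27 * 8.3050e+06)
= 6.626e-34 / 4.5952e-20
= 1.4420e-14 m

1.4420e-14


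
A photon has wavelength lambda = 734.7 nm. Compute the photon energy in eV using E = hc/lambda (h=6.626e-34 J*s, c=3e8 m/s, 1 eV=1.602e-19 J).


E = hc / lambda
= (6.626e-34)(3e8) / (734.7e-9)
= 1.9878e-25 / 7.3470e-07
= 2.7056e-19 J
Converting to eV: 2.7056e-19 / 1.602e-19
= 1.6889 eV

1.6889


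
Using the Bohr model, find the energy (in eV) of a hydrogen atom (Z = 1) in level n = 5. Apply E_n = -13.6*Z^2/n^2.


E_n = -13.6 * Z^2 / n^2
= -13.6 * 1^2 / 5^2
= -13.6 * 1 / 25
= -0.544 eV

-0.544


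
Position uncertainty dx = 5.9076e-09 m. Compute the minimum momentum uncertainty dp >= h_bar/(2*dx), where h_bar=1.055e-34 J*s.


dp = h_bar / (2 * dx)
= 1.055e-34 / (2 * 5.9076e-09)
= 1.055e-34 / 1.1815e-08
= 8.9292e-27 kg*m/s

8.9292e-27


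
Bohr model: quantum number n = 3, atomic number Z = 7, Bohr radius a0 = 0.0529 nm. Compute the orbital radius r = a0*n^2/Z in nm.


r = a0 * n^2 / Z
= 0.0529 * 3^2 / 7
= 0.0529 * 9 / 7
= 0.068 nm

0.068


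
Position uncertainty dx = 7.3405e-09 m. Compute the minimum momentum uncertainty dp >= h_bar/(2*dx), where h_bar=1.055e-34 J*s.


dp = h_bar / (2 * dx)
= 1.055e-34 / (2 * 7.3405e-09)
= 1.055e-34 / 1.4681e-08
= 7.1862e-27 kg*m/s

7.1862e-27


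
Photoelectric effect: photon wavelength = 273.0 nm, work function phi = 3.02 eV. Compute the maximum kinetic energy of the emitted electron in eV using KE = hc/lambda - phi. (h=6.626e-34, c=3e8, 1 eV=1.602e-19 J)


E_photon = hc / lambda
= (6.626e-34)(3e8) / (273.0e-9)
= 7.2813e-19 J
= 4.5451 eV
KE = E_photon - phi
= 4.5451 - 3.02
= 1.5251 eV

1.5251


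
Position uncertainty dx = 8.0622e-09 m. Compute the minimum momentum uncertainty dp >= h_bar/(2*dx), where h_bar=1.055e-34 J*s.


dp = h_bar / (2 * dx)
= 1.055e-34 / (2 * 8.0622e-09)
= 1.055e-34 / 1.6124e-08
= 6.5429e-27 kg*m/s

6.5429e-27


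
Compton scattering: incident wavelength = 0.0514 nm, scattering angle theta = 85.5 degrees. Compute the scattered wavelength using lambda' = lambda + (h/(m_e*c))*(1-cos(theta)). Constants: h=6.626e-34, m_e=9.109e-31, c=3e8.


Compton wavelength: h/(m_e*c) = 2.4247e-12 m
d_lambda = 2.4247e-12 * (1 - cos(85.5 deg))
= 2.4247e-12 * 0.921541
= 2.2345e-12 m = 0.002234 nm
lambda' = 0.0514 + 0.002234
= 0.053634 nm

0.053634


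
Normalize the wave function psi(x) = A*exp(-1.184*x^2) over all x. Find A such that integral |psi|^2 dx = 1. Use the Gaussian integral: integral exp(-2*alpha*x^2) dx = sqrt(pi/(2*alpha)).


integral |psi|^2 dx = A^2 * sqrt(pi/(2*alpha)) = 1
A^2 = sqrt(2*alpha/pi)
= sqrt(2 * 1.184 / pi)
= 0.868192
A = sqrt(0.868192)
= 0.9318

0.9318


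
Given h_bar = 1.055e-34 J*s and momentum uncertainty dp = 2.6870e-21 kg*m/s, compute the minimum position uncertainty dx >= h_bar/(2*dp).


dx = h_bar / (2 * dp)
= 1.055e-34 / (2 * 2.6870e-21)
= 1.055e-34 / 5.3740e-21
= 1.9632e-14 m

1.9632e-14


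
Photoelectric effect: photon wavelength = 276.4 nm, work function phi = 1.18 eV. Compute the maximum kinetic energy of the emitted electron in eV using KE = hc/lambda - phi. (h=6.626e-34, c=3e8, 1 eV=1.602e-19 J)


E_photon = hc / lambda
= (6.626e-34)(3e8) / (276.4e-9)
= 7.1918e-19 J
= 4.4892 eV
KE = E_photon - phi
= 4.4892 - 1.18
= 3.3092 eV

3.3092


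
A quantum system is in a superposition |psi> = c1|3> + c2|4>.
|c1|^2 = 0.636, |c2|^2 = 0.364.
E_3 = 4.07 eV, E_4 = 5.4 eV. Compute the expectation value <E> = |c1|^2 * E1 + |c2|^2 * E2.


<E> = |c1|^2 * E1 + |c2|^2 * E2
= 0.636 * 4.07 + 0.364 * 5.4
= 2.5885 + 1.9656
= 4.5541 eV

4.5541


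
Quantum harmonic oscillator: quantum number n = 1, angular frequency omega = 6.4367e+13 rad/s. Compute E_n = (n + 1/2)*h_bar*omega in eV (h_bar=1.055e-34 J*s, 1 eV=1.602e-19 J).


E = (n + 1/2) * h_bar * omega
= (1 + 0.5) * 1.055e-34 * 6.4367e+13
= 1.5 * 6.7907e-21
= 1.0186e-20 J
= 0.0636 eV

0.0636


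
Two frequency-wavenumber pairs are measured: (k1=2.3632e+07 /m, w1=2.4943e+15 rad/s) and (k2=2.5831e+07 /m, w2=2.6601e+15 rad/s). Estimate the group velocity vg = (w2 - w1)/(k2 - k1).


vg = (w2 - w1) / (k2 - k1)
= (2.6601e+15 - 2.4943e+15) / (2.5831e+07 - 2.3632e+07)
= 1.6580e+14 / 2.1990e+06
= 7.5398e+07 m/s

7.5398e+07


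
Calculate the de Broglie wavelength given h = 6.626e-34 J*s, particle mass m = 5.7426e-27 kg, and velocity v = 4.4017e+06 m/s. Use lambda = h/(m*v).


lambda = h / (m * v)
= 6.626e-34 / (5.7426e-27 * 4.4017e+06)
= 6.626e-34 / 2.5277e-20
= 2.6213e-14 m

2.6213e-14


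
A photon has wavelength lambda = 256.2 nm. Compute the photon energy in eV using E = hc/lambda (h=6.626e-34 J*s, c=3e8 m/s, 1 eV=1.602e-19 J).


E = hc / lambda
= (6.626e-34)(3e8) / (256.2e-9)
= 1.9878e-25 / 2.5620e-07
= 7.7588e-19 J
Converting to eV: 7.7588e-19 / 1.602e-19
= 4.8432 eV

4.8432


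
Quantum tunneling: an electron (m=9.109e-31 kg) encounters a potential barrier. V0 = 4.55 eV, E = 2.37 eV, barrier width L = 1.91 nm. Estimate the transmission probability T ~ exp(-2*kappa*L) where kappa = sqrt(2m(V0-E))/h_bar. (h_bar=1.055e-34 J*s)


V0 - E = 2.18 eV = 3.4924e-19 J
kappa = sqrt(2 * m * (V0-E)) / h_bar
= sqrt(2 * 9.109e-31 * 3.4924e-19) / 1.055e-34
= 7.5606e+09 /m
2*kappa*L = 2 * 7.5606e+09 * 1.91e-9
= 28.8816
T = exp(-28.8816) = 2.863484e-13

2.863484e-13


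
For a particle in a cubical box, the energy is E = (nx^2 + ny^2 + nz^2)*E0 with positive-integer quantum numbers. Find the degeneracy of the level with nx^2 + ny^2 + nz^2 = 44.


Enumerate all (nx, ny, nz) with nx^2 + ny^2 + nz^2 = 44:
(2,2,6)
(2,6,2)
(6,2,2)
Total degeneracy = 3

3


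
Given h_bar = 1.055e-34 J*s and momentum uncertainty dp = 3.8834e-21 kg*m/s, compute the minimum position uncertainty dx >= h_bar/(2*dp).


dx = h_bar / (2 * dp)
= 1.055e-34 / (2 * 3.8834e-21)
= 1.055e-34 / 7.7668e-21
= 1.3583e-14 m

1.3583e-14


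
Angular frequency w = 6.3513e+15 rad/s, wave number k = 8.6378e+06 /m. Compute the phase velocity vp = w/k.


vp = w / k
= 6.3513e+15 / 8.6378e+06
= 7.3529e+08 m/s

7.3529e+08


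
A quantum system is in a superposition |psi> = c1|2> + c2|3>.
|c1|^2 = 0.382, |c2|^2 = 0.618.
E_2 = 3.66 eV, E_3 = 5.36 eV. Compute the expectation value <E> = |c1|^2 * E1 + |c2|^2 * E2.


<E> = |c1|^2 * E1 + |c2|^2 * E2
= 0.382 * 3.66 + 0.618 * 5.36
= 1.3981 + 3.3125
= 4.7106 eV

4.7106


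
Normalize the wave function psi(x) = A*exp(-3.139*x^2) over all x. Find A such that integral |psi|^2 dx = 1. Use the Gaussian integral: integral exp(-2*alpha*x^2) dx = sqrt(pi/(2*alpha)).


integral |psi|^2 dx = A^2 * sqrt(pi/(2*alpha)) = 1
A^2 = sqrt(2*alpha/pi)
= sqrt(2 * 3.139 / pi)
= 1.41363
A = sqrt(1.41363)
= 1.189

1.189


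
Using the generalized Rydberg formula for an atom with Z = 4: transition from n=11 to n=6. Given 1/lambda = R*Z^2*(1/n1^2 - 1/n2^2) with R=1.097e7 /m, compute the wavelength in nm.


1/lambda = R * Z^2 * (1/n1^2 - 1/n2^2)
= 1.097e7 * 4^2 * (1/6^2 - 1/11^2)
= 1.097e7 * 16 * (0.027778 - 0.008264)
= 3.4250e+06 /m
lambda = 1 / 3.4250e+06
= 291.9728 nm

291.9728


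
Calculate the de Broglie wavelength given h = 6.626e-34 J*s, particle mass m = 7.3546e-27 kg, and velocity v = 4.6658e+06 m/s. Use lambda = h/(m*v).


lambda = h / (m * v)
= 6.626e-34 / (7.3546e-27 * 4.6658e+06)
= 6.626e-34 / 3.4315e-20
= 1.9309e-14 m

1.9309e-14


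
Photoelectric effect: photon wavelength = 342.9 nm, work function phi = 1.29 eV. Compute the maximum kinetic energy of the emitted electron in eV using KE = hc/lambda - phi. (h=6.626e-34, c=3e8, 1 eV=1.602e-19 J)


E_photon = hc / lambda
= (6.626e-34)(3e8) / (342.9e-9)
= 5.7970e-19 J
= 3.6186 eV
KE = E_photon - phi
= 3.6186 - 1.29
= 2.3286 eV

2.3286


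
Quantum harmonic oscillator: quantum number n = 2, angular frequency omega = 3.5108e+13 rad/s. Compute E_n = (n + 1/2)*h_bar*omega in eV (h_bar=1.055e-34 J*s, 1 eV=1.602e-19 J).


E = (n + 1/2) * h_bar * omega
= (2 + 0.5) * 1.055e-34 * 3.5108e+13
= 2.5 * 3.7039e-21
= 9.2597e-21 J
= 0.0578 eV

0.0578


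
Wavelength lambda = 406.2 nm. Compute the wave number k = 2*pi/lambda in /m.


k = 2 * pi / lambda
= 6.2832 / (406.2e-9)
= 6.2832 / 4.0620e-07
= 1.5468e+07 /m

1.5468e+07


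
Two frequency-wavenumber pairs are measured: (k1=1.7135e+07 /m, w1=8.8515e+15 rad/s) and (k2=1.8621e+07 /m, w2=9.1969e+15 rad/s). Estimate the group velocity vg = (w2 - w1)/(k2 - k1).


vg = (w2 - w1) / (k2 - k1)
= (9.1969e+15 - 8.8515e+15) / (1.8621e+07 - 1.7135e+07)
= 3.4540e+14 / 1.4860e+06
= 2.3244e+08 m/s

2.3244e+08


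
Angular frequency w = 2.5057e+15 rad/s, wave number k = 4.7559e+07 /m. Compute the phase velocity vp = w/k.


vp = w / k
= 2.5057e+15 / 4.7559e+07
= 5.2686e+07 m/s

5.2686e+07


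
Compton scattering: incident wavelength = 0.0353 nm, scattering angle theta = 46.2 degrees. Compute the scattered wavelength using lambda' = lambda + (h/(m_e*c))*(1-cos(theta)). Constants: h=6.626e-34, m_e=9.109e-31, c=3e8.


Compton wavelength: h/(m_e*c) = 2.4247e-12 m
d_lambda = 2.4247e-12 * (1 - cos(46.2 deg))
= 2.4247e-12 * 0.307857
= 7.4646e-13 m = 0.000746 nm
lambda' = 0.0353 + 0.000746
= 0.036046 nm

0.036046


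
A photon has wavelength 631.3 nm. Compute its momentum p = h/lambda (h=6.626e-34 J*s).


p = h / lambda
= 6.626e-34 / (631.3e-9)
= 6.626e-34 / 6.3130e-07
= 1.0496e-27 kg*m/s

1.0496e-27


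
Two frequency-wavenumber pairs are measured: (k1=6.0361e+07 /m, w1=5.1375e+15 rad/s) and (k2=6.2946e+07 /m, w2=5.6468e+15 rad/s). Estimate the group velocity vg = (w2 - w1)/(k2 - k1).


vg = (w2 - w1) / (k2 - k1)
= (5.6468e+15 - 5.1375e+15) / (6.2946e+07 - 6.0361e+07)
= 5.0930e+14 / 2.5850e+06
= 1.9702e+08 m/s

1.9702e+08


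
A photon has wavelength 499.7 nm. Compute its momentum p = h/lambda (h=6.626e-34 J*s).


p = h / lambda
= 6.626e-34 / (499.7e-9)
= 6.626e-34 / 4.9970e-07
= 1.3260e-27 kg*m/s

1.3260e-27


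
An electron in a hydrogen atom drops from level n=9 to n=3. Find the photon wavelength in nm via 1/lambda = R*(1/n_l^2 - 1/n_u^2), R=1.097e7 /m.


1/lambda = R * (1/n_l^2 - 1/n_u^2)
= 1.097e7 * (1/3^2 - 1/9^2)
= 1.097e7 * (0.111111 - 0.012346)
= 1.097e7 * 0.098765
= 1.0835e+06 /m
lambda = 1 / 1.0835e+06 = 922.9717 nm

922.9717


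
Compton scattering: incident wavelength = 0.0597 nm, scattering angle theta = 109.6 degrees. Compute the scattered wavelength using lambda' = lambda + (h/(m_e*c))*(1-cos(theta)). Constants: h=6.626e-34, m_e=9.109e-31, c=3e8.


Compton wavelength: h/(m_e*c) = 2.4247e-12 m
d_lambda = 2.4247e-12 * (1 - cos(109.6 deg))
= 2.4247e-12 * 1.335452
= 3.2381e-12 m = 0.003238 nm
lambda' = 0.0597 + 0.003238
= 0.062938 nm

0.062938


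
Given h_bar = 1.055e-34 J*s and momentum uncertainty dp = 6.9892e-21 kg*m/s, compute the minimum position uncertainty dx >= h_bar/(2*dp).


dx = h_bar / (2 * dp)
= 1.055e-34 / (2 * 6.9892e-21)
= 1.055e-34 / 1.3978e-20
= 7.5474e-15 m

7.5474e-15


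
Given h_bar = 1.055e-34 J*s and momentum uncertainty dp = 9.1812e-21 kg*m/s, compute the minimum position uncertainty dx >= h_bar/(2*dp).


dx = h_bar / (2 * dp)
= 1.055e-34 / (2 * 9.1812e-21)
= 1.055e-34 / 1.8362e-20
= 5.7454e-15 m

5.7454e-15


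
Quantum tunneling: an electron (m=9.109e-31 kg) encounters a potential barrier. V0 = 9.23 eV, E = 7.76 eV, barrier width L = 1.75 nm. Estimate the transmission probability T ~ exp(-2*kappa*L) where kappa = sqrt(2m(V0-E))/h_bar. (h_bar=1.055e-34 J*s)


V0 - E = 1.47 eV = 2.3549e-19 J
kappa = sqrt(2 * m * (V0-E)) / h_bar
= sqrt(2 * 9.109e-31 * 2.3549e-19) / 1.055e-34
= 6.2085e+09 /m
2*kappa*L = 2 * 6.2085e+09 * 1.75e-9
= 21.7298
T = exp(-21.7298) = 3.654812e-10

3.654812e-10


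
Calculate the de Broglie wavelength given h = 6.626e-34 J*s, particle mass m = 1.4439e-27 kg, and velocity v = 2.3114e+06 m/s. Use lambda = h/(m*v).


lambda = h / (m * v)
= 6.626e-34 / (1.4439e-27 * 2.3114e+06)
= 6.626e-34 / 3.3374e-21
= 1.9854e-13 m

1.9854e-13


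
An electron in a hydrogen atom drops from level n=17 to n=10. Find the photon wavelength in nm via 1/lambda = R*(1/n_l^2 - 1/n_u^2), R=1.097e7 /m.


1/lambda = R * (1/n_l^2 - 1/n_u^2)
= 1.097e7 * (1/10^2 - 1/17^2)
= 1.097e7 * (0.01 - 0.00346)
= 1.097e7 * 0.00654
= 7.1742e+04 /m
lambda = 1 / 7.1742e+04 = 13938.9292 nm

13938.9292


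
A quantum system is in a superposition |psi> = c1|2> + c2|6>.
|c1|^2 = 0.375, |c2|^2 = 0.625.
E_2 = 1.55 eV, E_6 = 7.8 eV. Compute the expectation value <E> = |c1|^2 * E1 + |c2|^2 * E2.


<E> = |c1|^2 * E1 + |c2|^2 * E2
= 0.375 * 1.55 + 0.625 * 7.8
= 0.5813 + 4.875
= 5.4562 eV

5.4562


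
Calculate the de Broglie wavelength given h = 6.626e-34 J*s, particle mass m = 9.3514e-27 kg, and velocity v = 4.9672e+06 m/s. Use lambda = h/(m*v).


lambda = h / (m * v)
= 6.626e-34 / (9.3514e-27 * 4.9672e+06)
= 6.626e-34 / 4.6450e-20
= 1.4265e-14 m

1.4265e-14


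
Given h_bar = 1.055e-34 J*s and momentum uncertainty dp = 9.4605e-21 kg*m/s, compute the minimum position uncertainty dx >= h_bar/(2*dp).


dx = h_bar / (2 * dp)
= 1.055e-34 / (2 * 9.4605e-21)
= 1.055e-34 / 1.8921e-20
= 5.5758e-15 m

5.5758e-15


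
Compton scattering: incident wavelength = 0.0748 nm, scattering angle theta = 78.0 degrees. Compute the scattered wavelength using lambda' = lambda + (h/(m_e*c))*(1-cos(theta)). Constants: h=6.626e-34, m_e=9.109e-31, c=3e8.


Compton wavelength: h/(m_e*c) = 2.4247e-12 m
d_lambda = 2.4247e-12 * (1 - cos(78.0 deg))
= 2.4247e-12 * 0.792088
= 1.9206e-12 m = 0.001921 nm
lambda' = 0.0748 + 0.001921
= 0.076721 nm

0.076721


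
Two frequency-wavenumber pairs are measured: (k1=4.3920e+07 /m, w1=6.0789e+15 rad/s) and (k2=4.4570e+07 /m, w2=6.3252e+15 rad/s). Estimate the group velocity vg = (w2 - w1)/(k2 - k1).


vg = (w2 - w1) / (k2 - k1)
= (6.3252e+15 - 6.0789e+15) / (4.4570e+07 - 4.3920e+07)
= 2.4630e+14 / 6.5000e+05
= 3.7892e+08 m/s

3.7892e+08


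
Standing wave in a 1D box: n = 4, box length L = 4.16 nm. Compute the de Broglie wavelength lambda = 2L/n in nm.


lambda = 2L / n
= 2 * 4.16 / 4
= 8.32 / 4
= 2.08 nm

2.08


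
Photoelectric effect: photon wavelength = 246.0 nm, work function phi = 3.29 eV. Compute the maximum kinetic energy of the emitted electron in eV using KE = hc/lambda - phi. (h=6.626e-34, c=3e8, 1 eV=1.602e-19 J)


E_photon = hc / lambda
= (6.626e-34)(3e8) / (246.0e-9)
= 8.0805e-19 J
= 5.044 eV
KE = E_photon - phi
= 5.044 - 3.29
= 1.754 eV

1.754


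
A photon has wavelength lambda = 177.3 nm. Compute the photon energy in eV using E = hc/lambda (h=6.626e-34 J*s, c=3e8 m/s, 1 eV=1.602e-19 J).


E = hc / lambda
= (6.626e-34)(3e8) / (177.3e-9)
= 1.9878e-25 / 1.7730e-07
= 1.1212e-18 J
Converting to eV: 1.1212e-18 / 1.602e-19
= 6.9984 eV

6.9984


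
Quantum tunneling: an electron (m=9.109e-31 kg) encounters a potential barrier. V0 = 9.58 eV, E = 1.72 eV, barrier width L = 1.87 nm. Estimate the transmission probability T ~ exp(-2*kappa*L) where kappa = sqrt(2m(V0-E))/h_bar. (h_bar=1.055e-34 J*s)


V0 - E = 7.86 eV = 1.2592e-18 J
kappa = sqrt(2 * m * (V0-E)) / h_bar
= sqrt(2 * 9.109e-31 * 1.2592e-18) / 1.055e-34
= 1.4356e+10 /m
2*kappa*L = 2 * 1.4356e+10 * 1.87e-9
= 53.6923
T = exp(-53.6923) = 4.805402e-24

4.805402e-24


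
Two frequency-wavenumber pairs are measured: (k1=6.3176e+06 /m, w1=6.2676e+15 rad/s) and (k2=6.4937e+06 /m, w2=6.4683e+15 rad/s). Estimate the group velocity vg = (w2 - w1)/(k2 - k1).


vg = (w2 - w1) / (k2 - k1)
= (6.4683e+15 - 6.2676e+15) / (6.4937e+06 - 6.3176e+06)
= 2.0070e+14 / 1.7610e+05
= 1.1397e+09 m/s

1.1397e+09


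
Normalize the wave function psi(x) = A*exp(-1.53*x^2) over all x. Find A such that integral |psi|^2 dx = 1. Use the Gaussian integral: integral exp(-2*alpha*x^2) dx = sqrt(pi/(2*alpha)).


integral |psi|^2 dx = A^2 * sqrt(pi/(2*alpha)) = 1
A^2 = sqrt(2*alpha/pi)
= sqrt(2 * 1.53 / pi)
= 0.986929
A = sqrt(0.986929)
= 0.9934

0.9934


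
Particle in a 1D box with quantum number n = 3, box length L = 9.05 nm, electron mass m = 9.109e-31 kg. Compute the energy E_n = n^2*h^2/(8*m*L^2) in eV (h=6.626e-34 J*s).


E = n^2 * h^2 / (8 * m * L^2)
= 3^2 * (6.626e-34)^2 / (8 * 9.109e-31 * (9.05e-9)^2)
= 9 * 4.3904e-67 / (8 * 9.109e-31 * 8.1903e-17)
= 6.6205e-21 J
= 0.0413 eV

0.0413


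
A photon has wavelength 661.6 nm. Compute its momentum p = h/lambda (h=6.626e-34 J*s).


p = h / lambda
= 6.626e-34 / (661.6e-9)
= 6.626e-34 / 6.6160e-07
= 1.0015e-27 kg*m/s

1.0015e-27


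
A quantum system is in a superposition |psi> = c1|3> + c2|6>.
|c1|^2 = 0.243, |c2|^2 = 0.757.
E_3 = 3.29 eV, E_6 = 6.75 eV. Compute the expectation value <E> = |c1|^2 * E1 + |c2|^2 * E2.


<E> = |c1|^2 * E1 + |c2|^2 * E2
= 0.243 * 3.29 + 0.757 * 6.75
= 0.7995 + 5.1098
= 5.9092 eV

5.9092


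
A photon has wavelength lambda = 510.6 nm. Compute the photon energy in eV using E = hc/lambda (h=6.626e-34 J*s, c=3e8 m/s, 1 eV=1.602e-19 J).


E = hc / lambda
= (6.626e-34)(3e8) / (510.6e-9)
= 1.9878e-25 / 5.1060e-07
= 3.8931e-19 J
Converting to eV: 3.8931e-19 / 1.602e-19
= 2.4301 eV

2.4301


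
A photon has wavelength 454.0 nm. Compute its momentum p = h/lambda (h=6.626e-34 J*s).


p = h / lambda
= 6.626e-34 / (454.0e-9)
= 6.626e-34 / 4.5400e-07
= 1.4595e-27 kg*m/s

1.4595e-27


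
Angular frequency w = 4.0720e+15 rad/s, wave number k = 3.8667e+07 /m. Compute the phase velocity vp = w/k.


vp = w / k
= 4.0720e+15 / 3.8667e+07
= 1.0531e+08 m/s

1.0531e+08


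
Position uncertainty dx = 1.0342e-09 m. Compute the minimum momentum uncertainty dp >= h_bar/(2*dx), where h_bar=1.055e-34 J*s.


dp = h_bar / (2 * dx)
= 1.055e-34 / (2 * 1.0342e-09)
= 1.055e-34 / 2.0684e-09
= 5.1006e-26 kg*m/s

5.1006e-26


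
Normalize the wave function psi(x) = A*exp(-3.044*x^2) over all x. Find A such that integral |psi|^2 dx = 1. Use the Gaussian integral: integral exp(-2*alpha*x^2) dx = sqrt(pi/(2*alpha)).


integral |psi|^2 dx = A^2 * sqrt(pi/(2*alpha)) = 1
A^2 = sqrt(2*alpha/pi)
= sqrt(2 * 3.044 / pi)
= 1.392074
A = sqrt(1.392074)
= 1.1799

1.1799


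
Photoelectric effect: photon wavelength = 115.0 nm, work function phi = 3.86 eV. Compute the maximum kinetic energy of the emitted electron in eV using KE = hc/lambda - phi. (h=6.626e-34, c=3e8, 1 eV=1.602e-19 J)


E_photon = hc / lambda
= (6.626e-34)(3e8) / (115.0e-9)
= 1.7285e-18 J
= 10.7898 eV
KE = E_photon - phi
= 10.7898 - 3.86
= 6.9298 eV

6.9298


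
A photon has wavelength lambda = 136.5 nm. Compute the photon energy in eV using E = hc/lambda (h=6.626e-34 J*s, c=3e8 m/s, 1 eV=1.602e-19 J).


E = hc / lambda
= (6.626e-34)(3e8) / (136.5e-9)
= 1.9878e-25 / 1.3650e-07
= 1.4563e-18 J
Converting to eV: 1.4563e-18 / 1.602e-19
= 9.0903 eV

9.0903


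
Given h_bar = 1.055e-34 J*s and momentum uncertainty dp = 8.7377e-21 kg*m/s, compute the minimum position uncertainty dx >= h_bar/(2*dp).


dx = h_bar / (2 * dp)
= 1.055e-34 / (2 * 8.7377e-21)
= 1.055e-34 / 1.7475e-20
= 6.0371e-15 m

6.0371e-15


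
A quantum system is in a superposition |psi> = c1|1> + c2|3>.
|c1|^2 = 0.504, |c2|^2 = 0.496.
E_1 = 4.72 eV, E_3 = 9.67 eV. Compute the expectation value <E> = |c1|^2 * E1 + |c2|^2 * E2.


<E> = |c1|^2 * E1 + |c2|^2 * E2
= 0.504 * 4.72 + 0.496 * 9.67
= 2.3789 + 4.7963
= 7.1752 eV

7.1752


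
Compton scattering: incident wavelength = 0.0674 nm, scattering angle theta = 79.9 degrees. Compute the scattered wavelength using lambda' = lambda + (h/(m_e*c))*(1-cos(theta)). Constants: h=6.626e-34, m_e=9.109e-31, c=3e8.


Compton wavelength: h/(m_e*c) = 2.4247e-12 m
d_lambda = 2.4247e-12 * (1 - cos(79.9 deg))
= 2.4247e-12 * 0.824633
= 1.9995e-12 m = 0.001999 nm
lambda' = 0.0674 + 0.001999
= 0.069399 nm

0.069399


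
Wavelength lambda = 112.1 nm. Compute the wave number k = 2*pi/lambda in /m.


k = 2 * pi / lambda
= 6.2832 / (112.1e-9)
= 6.2832 / 1.1210e-07
= 5.6050e+07 /m

5.6050e+07


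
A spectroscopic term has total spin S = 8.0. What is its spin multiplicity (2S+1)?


Spin multiplicity = 2S + 1
= 2 * 8.0 + 1
= 16.0 + 1
= 17

17


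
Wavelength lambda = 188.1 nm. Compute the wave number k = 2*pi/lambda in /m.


k = 2 * pi / lambda
= 6.2832 / (188.1e-9)
= 6.2832 / 1.8810e-07
= 3.3403e+07 /m

3.3403e+07


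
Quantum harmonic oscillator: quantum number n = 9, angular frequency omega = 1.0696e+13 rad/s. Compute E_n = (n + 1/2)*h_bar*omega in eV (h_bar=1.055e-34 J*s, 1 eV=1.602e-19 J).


E = (n + 1/2) * h_bar * omega
= (9 + 0.5) * 1.055e-34 * 1.0696e+13
= 9.5 * 1.1284e-21
= 1.0720e-20 J
= 0.0669 eV

0.0669


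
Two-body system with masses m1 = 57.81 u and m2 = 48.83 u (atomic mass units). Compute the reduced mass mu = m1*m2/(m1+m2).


mu = m1 * m2 / (m1 + m2)
= 57.81 * 48.83 / (57.81 + 48.83)
= 2822.8623 / 106.64
= 26.471 u

26.471


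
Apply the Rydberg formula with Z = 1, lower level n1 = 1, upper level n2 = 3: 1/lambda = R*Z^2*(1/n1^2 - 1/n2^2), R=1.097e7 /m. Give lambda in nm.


1/lambda = R * Z^2 * (1/n1^2 - 1/n2^2)
= 1.097e7 * 1^2 * (1/1^2 - 1/3^2)
= 1.097e7 * 1 * (1.0 - 0.111111)
= 9.7511e+06 /m
lambda = 1 / 9.7511e+06
= 102.5524 nm

102.5524


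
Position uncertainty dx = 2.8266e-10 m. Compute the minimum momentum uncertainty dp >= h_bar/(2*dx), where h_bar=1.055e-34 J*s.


dp = h_bar / (2 * dx)
= 1.055e-34 / (2 * 2.8266e-10)
= 1.055e-34 / 5.6532e-10
= 1.8662e-25 kg*m/s

1.8662e-25


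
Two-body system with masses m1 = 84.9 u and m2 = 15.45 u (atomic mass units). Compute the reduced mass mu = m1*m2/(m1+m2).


mu = m1 * m2 / (m1 + m2)
= 84.9 * 15.45 / (84.9 + 15.45)
= 1311.705 / 100.35
= 13.0713 u

13.0713


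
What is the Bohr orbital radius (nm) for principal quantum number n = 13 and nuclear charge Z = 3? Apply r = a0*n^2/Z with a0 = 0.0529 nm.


r = a0 * n^2 / Z
= 0.0529 * 13^2 / 3
= 0.0529 * 169 / 3
= 2.98 nm

2.98


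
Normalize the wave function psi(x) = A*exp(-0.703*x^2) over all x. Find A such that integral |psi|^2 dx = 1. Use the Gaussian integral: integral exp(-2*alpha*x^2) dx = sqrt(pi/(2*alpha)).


integral |psi|^2 dx = A^2 * sqrt(pi/(2*alpha)) = 1
A^2 = sqrt(2*alpha/pi)
= sqrt(2 * 0.703 / pi)
= 0.668987
A = sqrt(0.668987)
= 0.8179

0.8179


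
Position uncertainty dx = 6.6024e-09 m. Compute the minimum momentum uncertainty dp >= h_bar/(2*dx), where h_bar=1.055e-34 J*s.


dp = h_bar / (2 * dx)
= 1.055e-34 / (2 * 6.6024e-09)
= 1.055e-34 / 1.3205e-08
= 7.9895e-27 kg*m/s

7.9895e-27


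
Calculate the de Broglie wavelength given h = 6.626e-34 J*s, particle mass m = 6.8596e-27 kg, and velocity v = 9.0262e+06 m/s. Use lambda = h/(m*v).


lambda = h / (m * v)
= 6.626e-34 / (6.8596e-27 * 9.0262e+06)
= 6.626e-34 / 6.1916e-20
= 1.0702e-14 m

1.0702e-14


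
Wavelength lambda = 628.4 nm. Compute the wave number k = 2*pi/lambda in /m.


k = 2 * pi / lambda
= 6.2832 / (628.4e-9)
= 6.2832 / 6.2840e-07
= 9.9987e+06 /m

9.9987e+06


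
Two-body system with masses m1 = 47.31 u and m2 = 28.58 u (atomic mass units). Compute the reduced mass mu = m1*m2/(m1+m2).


mu = m1 * m2 / (m1 + m2)
= 47.31 * 28.58 / (47.31 + 28.58)
= 1352.1198 / 75.89
= 17.8168 u

17.8168


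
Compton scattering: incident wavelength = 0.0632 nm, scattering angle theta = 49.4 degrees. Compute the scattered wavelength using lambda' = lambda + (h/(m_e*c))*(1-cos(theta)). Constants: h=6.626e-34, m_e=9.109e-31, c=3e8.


Compton wavelength: h/(m_e*c) = 2.4247e-12 m
d_lambda = 2.4247e-12 * (1 - cos(49.4 deg))
= 2.4247e-12 * 0.349226
= 8.4677e-13 m = 0.000847 nm
lambda' = 0.0632 + 0.000847
= 0.064047 nm

0.064047


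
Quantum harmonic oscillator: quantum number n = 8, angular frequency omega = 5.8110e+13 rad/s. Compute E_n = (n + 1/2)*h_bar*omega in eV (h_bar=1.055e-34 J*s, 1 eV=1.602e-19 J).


E = (n + 1/2) * h_bar * omega
= (8 + 0.5) * 1.055e-34 * 5.8110e+13
= 8.5 * 6.1306e-21
= 5.2110e-20 J
= 0.3253 eV

0.3253


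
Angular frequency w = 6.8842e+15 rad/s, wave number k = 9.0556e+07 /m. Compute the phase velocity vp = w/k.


vp = w / k
= 6.8842e+15 / 9.0556e+07
= 7.6021e+07 m/s

7.6021e+07


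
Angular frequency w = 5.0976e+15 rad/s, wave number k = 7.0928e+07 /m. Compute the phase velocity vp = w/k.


vp = w / k
= 5.0976e+15 / 7.0928e+07
= 7.1870e+07 m/s

7.1870e+07


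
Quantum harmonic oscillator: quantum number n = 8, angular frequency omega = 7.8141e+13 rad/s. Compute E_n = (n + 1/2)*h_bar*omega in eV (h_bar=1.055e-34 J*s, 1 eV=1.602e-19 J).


E = (n + 1/2) * h_bar * omega
= (8 + 0.5) * 1.055e-34 * 7.8141e+13
= 8.5 * 8.2439e-21
= 7.0073e-20 J
= 0.4374 eV

0.4374


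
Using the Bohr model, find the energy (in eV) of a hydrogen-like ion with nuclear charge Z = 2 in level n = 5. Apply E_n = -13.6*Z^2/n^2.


E_n = -13.6 * Z^2 / n^2
= -13.6 * 2^2 / 5^2
= -13.6 * 4 / 25
= -2.176 eV

-2.176


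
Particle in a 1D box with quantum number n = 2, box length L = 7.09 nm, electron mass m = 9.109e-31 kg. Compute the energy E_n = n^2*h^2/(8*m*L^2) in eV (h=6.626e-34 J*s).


E = n^2 * h^2 / (8 * m * L^2)
= 2^2 * (6.626e-34)^2 / (8 * 9.109e-31 * (7.09e-9)^2)
= 4 * 4.3904e-67 / (8 * 9.109e-31 * 5.0268e-17)
= 4.7941e-21 J
= 0.0299 eV

0.0299


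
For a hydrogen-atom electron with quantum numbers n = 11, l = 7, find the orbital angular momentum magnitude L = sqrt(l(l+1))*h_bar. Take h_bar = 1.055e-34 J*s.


L = sqrt(l*(l+1)) * h_bar
= sqrt(7 * 8) * 1.055e-34
= sqrt(56) * 1.055e-34
= 7.4833 * 1.055e-34
= 7.8949e-34 J*s

7.8949e-34


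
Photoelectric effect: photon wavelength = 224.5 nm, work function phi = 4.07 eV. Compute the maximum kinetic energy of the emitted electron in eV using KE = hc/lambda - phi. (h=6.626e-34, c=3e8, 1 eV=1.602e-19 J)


E_photon = hc / lambda
= (6.626e-34)(3e8) / (224.5e-9)
= 8.8543e-19 J
= 5.5271 eV
KE = E_photon - phi
= 5.5271 - 4.07
= 1.4571 eV

1.4571


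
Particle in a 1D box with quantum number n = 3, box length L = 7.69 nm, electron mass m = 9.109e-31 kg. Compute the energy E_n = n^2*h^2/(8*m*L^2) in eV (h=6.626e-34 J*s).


E = n^2 * h^2 / (8 * m * L^2)
= 3^2 * (6.626e-34)^2 / (8 * 9.109e-31 * (7.69e-9)^2)
= 9 * 4.3904e-67 / (8 * 9.109e-31 * 5.9136e-17)
= 9.1692e-21 J
= 0.0572 eV

0.0572


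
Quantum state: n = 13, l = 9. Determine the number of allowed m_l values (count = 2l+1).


m_l ranges from -l to +l in integer steps
So m_l goes from -9 to +9
Count = 2l + 1 = 2*9 + 1
= 19

19


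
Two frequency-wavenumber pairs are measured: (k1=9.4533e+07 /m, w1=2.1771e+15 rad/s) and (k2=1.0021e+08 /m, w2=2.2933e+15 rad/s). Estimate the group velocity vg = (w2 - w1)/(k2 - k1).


vg = (w2 - w1) / (k2 - k1)
= (2.2933e+15 - 2.1771e+15) / (1.0021e+08 - 9.4533e+07)
= 1.1620e+14 / 5.6770e+06
= 2.0469e+07 m/s

2.0469e+07


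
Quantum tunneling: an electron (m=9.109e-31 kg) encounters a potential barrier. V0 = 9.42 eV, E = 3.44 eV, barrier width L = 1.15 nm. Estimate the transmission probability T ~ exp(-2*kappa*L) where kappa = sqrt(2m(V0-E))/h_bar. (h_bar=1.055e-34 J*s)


V0 - E = 5.98 eV = 9.5800e-19 J
kappa = sqrt(2 * m * (V0-E)) / h_bar
= sqrt(2 * 9.109e-31 * 9.5800e-19) / 1.055e-34
= 1.2522e+10 /m
2*kappa*L = 2 * 1.2522e+10 * 1.15e-9
= 28.801
T = exp(-28.801) = 3.103734e-13

3.103734e-13


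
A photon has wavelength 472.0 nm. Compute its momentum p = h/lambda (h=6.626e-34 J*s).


p = h / lambda
= 6.626e-34 / (472.0e-9)
= 6.626e-34 / 4.7200e-07
= 1.4038e-27 kg*m/s

1.4038e-27


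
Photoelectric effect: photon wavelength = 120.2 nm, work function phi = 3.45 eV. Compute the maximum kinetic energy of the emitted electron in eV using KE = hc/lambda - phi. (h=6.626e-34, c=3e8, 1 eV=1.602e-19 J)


E_photon = hc / lambda
= (6.626e-34)(3e8) / (120.2e-9)
= 1.6537e-18 J
= 10.323 eV
KE = E_photon - phi
= 10.323 - 3.45
= 6.873 eV

6.873


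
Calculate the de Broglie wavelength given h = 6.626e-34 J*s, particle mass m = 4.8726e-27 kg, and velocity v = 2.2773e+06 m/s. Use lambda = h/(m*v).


lambda = h / (m * v)
= 6.626e-34 / (4.8726e-27 * 2.2773e+06)
= 6.626e-34 / 1.1096e-20
= 5.9713e-14 m

5.9713e-14


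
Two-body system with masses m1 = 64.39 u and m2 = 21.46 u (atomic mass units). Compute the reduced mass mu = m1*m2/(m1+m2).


mu = m1 * m2 / (m1 + m2)
= 64.39 * 21.46 / (64.39 + 21.46)
= 1381.8094 / 85.85
= 16.0956 u

16.0956


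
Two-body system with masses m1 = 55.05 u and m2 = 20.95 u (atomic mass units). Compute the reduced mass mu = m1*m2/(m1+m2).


mu = m1 * m2 / (m1 + m2)
= 55.05 * 20.95 / (55.05 + 20.95)
= 1153.2975 / 76.0
= 15.175 u

15.175


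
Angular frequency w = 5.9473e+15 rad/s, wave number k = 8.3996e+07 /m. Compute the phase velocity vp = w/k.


vp = w / k
= 5.9473e+15 / 8.3996e+07
= 7.0805e+07 m/s

7.0805e+07


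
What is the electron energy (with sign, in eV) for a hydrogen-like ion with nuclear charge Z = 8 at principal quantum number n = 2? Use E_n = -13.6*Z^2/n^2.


E_n = -13.6 * Z^2 / n^2
= -13.6 * 8^2 / 2^2
= -13.6 * 64 / 4
= -217.6 eV

-217.6


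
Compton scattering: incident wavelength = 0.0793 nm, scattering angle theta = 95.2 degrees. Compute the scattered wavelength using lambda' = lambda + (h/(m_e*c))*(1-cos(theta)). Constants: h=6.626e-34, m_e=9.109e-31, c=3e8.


Compton wavelength: h/(m_e*c) = 2.4247e-12 m
d_lambda = 2.4247e-12 * (1 - cos(95.2 deg))
= 2.4247e-12 * 1.090633
= 2.6445e-12 m = 0.002644 nm
lambda' = 0.0793 + 0.002644
= 0.081944 nm

0.081944


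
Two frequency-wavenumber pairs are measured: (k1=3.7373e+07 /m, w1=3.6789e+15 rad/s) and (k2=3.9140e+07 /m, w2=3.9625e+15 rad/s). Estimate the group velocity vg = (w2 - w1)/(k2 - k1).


vg = (w2 - w1) / (k2 - k1)
= (3.9625e+15 - 3.6789e+15) / (3.9140e+07 - 3.7373e+07)
= 2.8360e+14 / 1.7670e+06
= 1.6050e+08 m/s

1.6050e+08


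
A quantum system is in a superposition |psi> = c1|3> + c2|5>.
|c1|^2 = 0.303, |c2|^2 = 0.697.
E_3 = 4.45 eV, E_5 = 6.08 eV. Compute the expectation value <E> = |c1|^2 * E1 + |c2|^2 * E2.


<E> = |c1|^2 * E1 + |c2|^2 * E2
= 0.303 * 4.45 + 0.697 * 6.08
= 1.3483 + 4.2378
= 5.5861 eV

5.5861


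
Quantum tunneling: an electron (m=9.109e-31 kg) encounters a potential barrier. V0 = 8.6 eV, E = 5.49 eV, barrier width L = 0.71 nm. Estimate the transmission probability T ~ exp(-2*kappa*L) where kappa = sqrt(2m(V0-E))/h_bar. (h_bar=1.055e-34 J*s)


V0 - E = 3.11 eV = 4.9822e-19 J
kappa = sqrt(2 * m * (V0-E)) / h_bar
= sqrt(2 * 9.109e-31 * 4.9822e-19) / 1.055e-34
= 9.0304e+09 /m
2*kappa*L = 2 * 9.0304e+09 * 0.71e-9
= 12.8232
T = exp(-12.8232) = 2.697359e-06

2.697359e-06


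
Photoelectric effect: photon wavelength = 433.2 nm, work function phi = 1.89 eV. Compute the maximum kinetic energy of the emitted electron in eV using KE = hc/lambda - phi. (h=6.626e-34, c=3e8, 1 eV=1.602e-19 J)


E_photon = hc / lambda
= (6.626e-34)(3e8) / (433.2e-9)
= 4.5886e-19 J
= 2.8643 eV
KE = E_photon - phi
= 2.8643 - 1.89
= 0.9743 eV

0.9743


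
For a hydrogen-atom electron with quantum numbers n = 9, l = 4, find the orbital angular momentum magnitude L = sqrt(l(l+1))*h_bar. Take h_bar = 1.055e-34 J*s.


L = sqrt(l*(l+1)) * h_bar
= sqrt(4 * 5) * 1.055e-34
= sqrt(20) * 1.055e-34
= 4.4721 * 1.055e-34
= 4.7181e-34 J*s

4.7181e-34


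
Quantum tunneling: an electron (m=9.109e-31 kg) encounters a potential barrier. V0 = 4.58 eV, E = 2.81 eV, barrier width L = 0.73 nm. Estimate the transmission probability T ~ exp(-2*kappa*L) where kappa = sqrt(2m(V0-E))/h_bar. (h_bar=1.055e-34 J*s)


V0 - E = 1.77 eV = 2.8355e-19 J
kappa = sqrt(2 * m * (V0-E)) / h_bar
= sqrt(2 * 9.109e-31 * 2.8355e-19) / 1.055e-34
= 6.8126e+09 /m
2*kappa*L = 2 * 6.8126e+09 * 0.73e-9
= 9.9465
T = exp(-9.9465) = 4.789679e-05

4.789679e-05


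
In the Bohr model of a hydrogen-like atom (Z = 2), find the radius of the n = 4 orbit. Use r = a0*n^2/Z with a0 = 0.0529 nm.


r = a0 * n^2 / Z
= 0.0529 * 4^2 / 2
= 0.0529 * 16 / 2
= 0.4232 nm

0.4232


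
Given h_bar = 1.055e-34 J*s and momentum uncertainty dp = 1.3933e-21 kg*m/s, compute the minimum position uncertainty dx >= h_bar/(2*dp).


dx = h_bar / (2 * dp)
= 1.055e-34 / (2 * 1.3933e-21)
= 1.055e-34 / 2.7866e-21
= 3.7860e-14 m

3.7860e-14


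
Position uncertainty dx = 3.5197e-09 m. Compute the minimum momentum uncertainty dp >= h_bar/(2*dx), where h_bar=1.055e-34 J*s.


dp = h_bar / (2 * dx)
= 1.055e-34 / (2 * 3.5197e-09)
= 1.055e-34 / 7.0394e-09
= 1.4987e-26 kg*m/s

1.4987e-26


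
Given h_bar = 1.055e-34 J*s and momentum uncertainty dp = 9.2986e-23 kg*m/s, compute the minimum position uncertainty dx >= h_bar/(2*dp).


dx = h_bar / (2 * dp)
= 1.055e-34 / (2 * 9.2986e-23)
= 1.055e-34 / 1.8597e-22
= 5.6729e-13 m

5.6729e-13


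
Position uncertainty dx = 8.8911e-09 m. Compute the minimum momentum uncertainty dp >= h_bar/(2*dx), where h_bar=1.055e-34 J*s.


dp = h_bar / (2 * dx)
= 1.055e-34 / (2 * 8.8911e-09)
= 1.055e-34 / 1.7782e-08
= 5.9329e-27 kg*m/s

5.9329e-27


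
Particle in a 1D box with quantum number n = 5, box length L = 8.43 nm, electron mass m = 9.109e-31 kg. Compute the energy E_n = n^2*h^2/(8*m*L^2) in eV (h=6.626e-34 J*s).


E = n^2 * h^2 / (8 * m * L^2)
= 5^2 * (6.626e-34)^2 / (8 * 9.109e-31 * (8.43e-9)^2)
= 25 * 4.3904e-67 / (8 * 9.109e-31 * 7.1065e-17)
= 2.1195e-20 J
= 0.1323 eV

0.1323


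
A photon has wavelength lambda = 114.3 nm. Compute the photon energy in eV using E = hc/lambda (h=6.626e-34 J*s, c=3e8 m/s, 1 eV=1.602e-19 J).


E = hc / lambda
= (6.626e-34)(3e8) / (114.3e-9)
= 1.9878e-25 / 1.1430e-07
= 1.7391e-18 J
Converting to eV: 1.7391e-18 / 1.602e-19
= 10.8559 eV

10.8559


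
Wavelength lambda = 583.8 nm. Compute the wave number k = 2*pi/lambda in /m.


k = 2 * pi / lambda
= 6.2832 / (583.8e-9)
= 6.2832 / 5.8380e-07
= 1.0763e+07 /m

1.0763e+07


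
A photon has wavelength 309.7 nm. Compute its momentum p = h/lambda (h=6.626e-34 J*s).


p = h / lambda
= 6.626e-34 / (309.7e-9)
= 6.626e-34 / 3.0970e-07
= 2.1395e-27 kg*m/s

2.1395e-27


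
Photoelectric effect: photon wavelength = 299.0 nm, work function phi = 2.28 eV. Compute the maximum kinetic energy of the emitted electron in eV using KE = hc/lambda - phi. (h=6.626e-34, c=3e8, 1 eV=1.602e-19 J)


E_photon = hc / lambda
= (6.626e-34)(3e8) / (299.0e-9)
= 6.6482e-19 J
= 4.1499 eV
KE = E_photon - phi
= 4.1499 - 2.28
= 1.8699 eV

1.8699


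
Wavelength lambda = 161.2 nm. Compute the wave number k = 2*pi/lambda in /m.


k = 2 * pi / lambda
= 6.2832 / (161.2e-9)
= 6.2832 / 1.6120e-07
= 3.8978e+07 /m

3.8978e+07


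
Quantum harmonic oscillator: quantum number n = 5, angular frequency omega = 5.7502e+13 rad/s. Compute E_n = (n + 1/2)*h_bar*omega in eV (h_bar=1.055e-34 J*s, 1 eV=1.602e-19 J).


E = (n + 1/2) * h_bar * omega
= (5 + 0.5) * 1.055e-34 * 5.7502e+13
= 5.5 * 6.0665e-21
= 3.3366e-20 J
= 0.2083 eV

0.2083


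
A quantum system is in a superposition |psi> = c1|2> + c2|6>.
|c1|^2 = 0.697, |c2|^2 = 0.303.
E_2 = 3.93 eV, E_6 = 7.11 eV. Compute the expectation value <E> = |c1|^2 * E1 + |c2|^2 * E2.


<E> = |c1|^2 * E1 + |c2|^2 * E2
= 0.697 * 3.93 + 0.303 * 7.11
= 2.7392 + 2.1543
= 4.8935 eV

4.8935


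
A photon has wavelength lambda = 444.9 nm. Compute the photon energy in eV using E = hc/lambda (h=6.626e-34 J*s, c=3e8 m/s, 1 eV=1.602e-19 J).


E = hc / lambda
= (6.626e-34)(3e8) / (444.9e-9)
= 1.9878e-25 / 4.4490e-07
= 4.4680e-19 J
Converting to eV: 4.4680e-19 / 1.602e-19
= 2.789 eV

2.789


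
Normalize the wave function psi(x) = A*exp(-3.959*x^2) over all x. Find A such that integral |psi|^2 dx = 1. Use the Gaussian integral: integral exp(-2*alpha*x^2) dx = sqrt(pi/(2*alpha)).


integral |psi|^2 dx = A^2 * sqrt(pi/(2*alpha)) = 1
A^2 = sqrt(2*alpha/pi)
= sqrt(2 * 3.959 / pi)
= 1.58757
A = sqrt(1.58757)
= 1.26

1.26


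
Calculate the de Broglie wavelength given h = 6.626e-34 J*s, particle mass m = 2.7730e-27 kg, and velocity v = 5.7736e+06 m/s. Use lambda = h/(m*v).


lambda = h / (m * v)
= 6.626e-34 / (2.7730e-27 * 5.7736e+06)
= 6.626e-34 / 1.6010e-20
= 4.1386e-14 m

4.1386e-14


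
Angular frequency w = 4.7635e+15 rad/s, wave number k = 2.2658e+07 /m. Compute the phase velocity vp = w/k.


vp = w / k
= 4.7635e+15 / 2.2658e+07
= 2.1023e+08 m/s

2.1023e+08


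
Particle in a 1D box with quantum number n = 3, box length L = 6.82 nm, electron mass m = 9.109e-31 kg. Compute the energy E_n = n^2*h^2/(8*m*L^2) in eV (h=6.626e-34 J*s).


E = n^2 * h^2 / (8 * m * L^2)
= 3^2 * (6.626e-34)^2 / (8 * 9.109e-31 * (6.82e-9)^2)
= 9 * 4.3904e-67 / (8 * 9.109e-31 * 4.6512e-17)
= 1.1658e-20 J
= 0.0728 eV

0.0728


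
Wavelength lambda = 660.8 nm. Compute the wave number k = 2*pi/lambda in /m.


k = 2 * pi / lambda
= 6.2832 / (660.8e-9)
= 6.2832 / 6.6080e-07
= 9.5085e+06 /m

9.5085e+06


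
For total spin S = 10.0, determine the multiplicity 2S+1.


Spin multiplicity = 2S + 1
= 2 * 10.0 + 1
= 20.0 + 1
= 21

21


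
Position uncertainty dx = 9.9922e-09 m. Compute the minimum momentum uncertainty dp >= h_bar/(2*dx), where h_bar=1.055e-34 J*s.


dp = h_bar / (2 * dx)
= 1.055e-34 / (2 * 9.9922e-09)
= 1.055e-34 / 1.9984e-08
= 5.2791e-27 kg*m/s

5.2791e-27


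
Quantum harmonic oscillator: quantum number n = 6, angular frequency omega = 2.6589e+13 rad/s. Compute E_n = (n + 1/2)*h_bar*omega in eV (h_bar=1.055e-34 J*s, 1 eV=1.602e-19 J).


E = (n + 1/2) * h_bar * omega
= (6 + 0.5) * 1.055e-34 * 2.6589e+13
= 6.5 * 2.8051e-21
= 1.8233e-20 J
= 0.1138 eV

0.1138


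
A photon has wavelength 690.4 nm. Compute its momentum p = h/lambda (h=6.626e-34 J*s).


p = h / lambda
= 6.626e-34 / (690.4e-9)
= 6.626e-34 / 6.9040e-07
= 9.5973e-28 kg*m/s

9.5973e-28


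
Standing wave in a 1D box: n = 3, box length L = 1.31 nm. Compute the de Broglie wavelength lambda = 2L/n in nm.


lambda = 2L / n
= 2 * 1.31 / 3
= 2.62 / 3
= 0.8733 nm

0.8733
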